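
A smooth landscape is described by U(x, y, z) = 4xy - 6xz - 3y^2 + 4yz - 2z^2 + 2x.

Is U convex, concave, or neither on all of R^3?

neither

U is quadratic, so its Hessian is the constant matrix H = [[0, 4, -6], [4, -6, 4], [-6, 4, -4]].
Leading principal minors: 0, -16, 88.
Neither pattern holds ⇒ H is indefinite ⇒ neither convex nor concave.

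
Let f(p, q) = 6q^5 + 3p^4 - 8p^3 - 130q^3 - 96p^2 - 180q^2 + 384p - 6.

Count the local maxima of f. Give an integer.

2

f separates as a function of p plus a function of q, so ∇f=0 decouples.
∂f/∂p = 12(p - 4)(p - 2)(p + 4) = 0 at p ∈ {-4, 2, 4}; ∂f/∂q = 30q(q - 4)(q + 1)(q + 3) = 0 at q ∈ {-3, -1, 0, 4}.
The Hessian is diagonal: diag(f_pp, f_qq). Second derivatives: f_pp(-4)=576, f_pp(2)=-144, f_pp(4)=192; f_qq(-3)=-1260, f_qq(-1)=300, f_qq(0)=-360, f_qq(4)=4200.
Local maxima occur where both diagonal entries negative: (2, -3), (2, 0). Count: 2.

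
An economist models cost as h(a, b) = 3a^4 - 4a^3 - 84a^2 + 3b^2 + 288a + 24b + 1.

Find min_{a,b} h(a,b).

-1519

h(a,b) separates as P(a) + Q(b) + 1, so its minimum is min P + min Q + 1.
P'(a) = 12(a - 3)(a - 2)(a + 4) vanishes at a ∈ {-4, 2, 3}; Q'(b) = 6b + 24 vanishes at b ∈ {-4}.
Local minima of P (where P''>0): P(-4)=-1472, P(3)=243. Local minima of Q: Q(-4)=-48.
So the global minimum of h is P(-4) + Q(-4) + 1 = -1472 − 48 + 1 = -1519, attained at (-4, -4).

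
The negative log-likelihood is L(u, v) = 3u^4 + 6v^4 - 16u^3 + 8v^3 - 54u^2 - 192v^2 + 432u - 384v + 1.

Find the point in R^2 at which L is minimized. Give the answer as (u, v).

(-3, 4)

L(u,v) separates as P(u) + Q(v) + 1, so its minimum is min P + min Q + 1.
P'(u) = 12(u - 4)(u - 3)(u + 3) vanishes at u ∈ {-3, 3, 4}; Q'(v) = 24(v - 4)(v + 1)(v + 4) vanishes at v ∈ {-4, -1, 4}.
Local minima of P (where P''>0): P(-3)=-1107, P(4)=608. Local minima of Q: Q(-4)=-512, Q(4)=-2560.
So the global minimum of L is P(-3) + Q(4) + 1 = -1107 − 2560 + 1 = -3666, attained at (-3, 4).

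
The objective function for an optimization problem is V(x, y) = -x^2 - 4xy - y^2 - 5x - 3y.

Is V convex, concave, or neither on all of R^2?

neither

V is quadratic, so its Hessian is the constant matrix H = [[-2, -4], [-4, -2]].
det(H) = -12, tr(H) = -4.
det(H) < 0, so H is indefinite: neither convex nor concave.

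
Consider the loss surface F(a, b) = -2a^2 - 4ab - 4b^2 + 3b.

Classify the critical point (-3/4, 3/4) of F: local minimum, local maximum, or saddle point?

local maximum

The Hessian of F is constant: H = [[-4, -4], [-4, -8]].
det(H) = (-4)·(-8) − (-4)² = 16.
det(H) > 0 and tr(H) = -12 < 0, so H is negative definite and the point is a local maximum.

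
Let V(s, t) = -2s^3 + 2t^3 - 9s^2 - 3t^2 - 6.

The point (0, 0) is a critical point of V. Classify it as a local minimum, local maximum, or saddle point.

The mixed partial ∂²V/∂s∂t is 0, so the Hessian at any point is diag(V_ss, V_tt) = diag(-6(2s + 3), 6(2t - 1)).
At (0, 0): H = diag(-18, -6).
Both eigenvalues are negative, so H is negative definite: a local maximum.

local maximum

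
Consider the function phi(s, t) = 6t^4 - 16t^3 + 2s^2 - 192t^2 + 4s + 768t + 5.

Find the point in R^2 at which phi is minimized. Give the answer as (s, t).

(-1, -4)

phi(s,t) separates as P(s) + Q(t) + 5, so its minimum is min P + min Q + 5.
P'(s) = 4s + 4 vanishes at s ∈ {-1}; Q'(t) = 24(t - 4)(t - 2)(t + 4) vanishes at t ∈ {-4, 2, 4}.
Local minima of P (where P''>0): P(-1)=-2. Local minima of Q: Q(-4)=-3584, Q(4)=512.
So the global minimum of phi is P(-1) + Q(-4) + 5 = -2 − 3584 + 5 = -3581, attained at (-1, -4).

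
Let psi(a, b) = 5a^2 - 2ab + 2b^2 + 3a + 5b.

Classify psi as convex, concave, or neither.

convex

psi is quadratic, so its Hessian is the constant matrix H = [[10, -2], [-2, 4]].
det(H) = 36, tr(H) = 14.
det(H) > 0 and tr(H) > 0, so H is positive definite everywhere: convex.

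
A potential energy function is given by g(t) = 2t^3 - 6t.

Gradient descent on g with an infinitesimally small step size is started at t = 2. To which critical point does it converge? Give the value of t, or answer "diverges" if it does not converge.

g'(t) = 6(t - 1)(t + 1), so g'(2) = 18.
Gradient descent moves in the -g' direction, i.e. t is decreasing.
The nearest critical point in that direction is t = 1, where g'' = 12 > 0 (a local minimum). The iterate converges there.

1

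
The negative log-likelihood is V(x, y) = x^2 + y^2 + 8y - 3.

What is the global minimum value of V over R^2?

V(x,y) separates as P(x) + Q(y) − 3, so its minimum is min P + min Q − 3.
P'(x) = 2x vanishes at x ∈ {0}; Q'(y) = 2y + 8 vanishes at y ∈ {-4}.
Local minima of P (where P''>0): P(0)=0. Local minima of Q: Q(-4)=-16.
So the global minimum of V is P(0) + Q(-4) − 3 = 0 − 16 − 3 = -19, attained at (0, -4).

-19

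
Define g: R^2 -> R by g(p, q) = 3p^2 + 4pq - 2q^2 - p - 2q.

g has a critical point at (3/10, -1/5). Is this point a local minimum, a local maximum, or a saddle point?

saddle point

The Hessian of g is constant: H = [[6, 4], [4, -4]].
det(H) = 6·(-4) − 4² = -40.
Since det(H) < 0, H is indefinite and the critical point is a saddle point.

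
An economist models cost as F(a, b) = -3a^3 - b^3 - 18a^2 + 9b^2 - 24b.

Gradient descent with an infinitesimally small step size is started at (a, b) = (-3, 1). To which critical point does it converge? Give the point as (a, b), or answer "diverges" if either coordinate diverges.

(-4, 2)

F is separable, so gradient descent decouples: a follows -∂F/∂a, b follows -∂F/∂b.
∂F/∂a = -9a(a + 4); at a=-3 this is 27, so a decreases.
∂F/∂b = -3(b - 4)(b - 2); at b=1 this is -9, so b increases.
a converges to its nearest critical value -4 (a local min of the a-part); b converges to 2. The iterate converges to (-4, 2).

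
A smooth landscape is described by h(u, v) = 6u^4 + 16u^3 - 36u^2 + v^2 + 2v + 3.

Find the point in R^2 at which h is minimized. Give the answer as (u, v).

h(u,v) separates as P(u) + Q(v) + 3, so its minimum is min P + min Q + 3.
P'(u) = 24u(u - 1)(u + 3) vanishes at u ∈ {-3, 0, 1}; Q'(v) = 2v + 2 vanishes at v ∈ {-1}.
Local minima of P (where P''>0): P(-3)=-270, P(1)=-14. Local minima of Q: Q(-1)=-1.
So the global minimum of h is P(-3) + Q(-1) + 3 = -270 − 1 + 3 = -268, attained at (-3, -1).

(-3, -1)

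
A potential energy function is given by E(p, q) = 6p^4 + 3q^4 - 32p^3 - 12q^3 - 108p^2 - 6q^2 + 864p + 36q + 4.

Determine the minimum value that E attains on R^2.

-2237

E(p,q) separates as A(p) + B(q) + 4, so its minimum is min A + min B + 4.
A'(p) = 24(p - 4)(p - 3)(p + 3) vanishes at p ∈ {-3, 3, 4}; B'(q) = 12(q - 3)(q - 1)(q + 1) vanishes at q ∈ {-1, 1, 3}.
Local minima of A (where A''>0): A(-3)=-2214, A(4)=1216. Local minima of B: B(-1)=-27, B(3)=-27.
So the global minimum of E is A(-3) + B(-1) + 4 = -2214 − 27 + 4 = -2237, attained at (-3, -1).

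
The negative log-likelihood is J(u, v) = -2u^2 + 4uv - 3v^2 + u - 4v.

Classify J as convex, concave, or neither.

J is quadratic, so its Hessian is the constant matrix H = [[-4, 4], [4, -6]].
det(H) = 8, tr(H) = -10.
det(H) > 0 and tr(H) < 0, so H is negative definite everywhere: concave.

concave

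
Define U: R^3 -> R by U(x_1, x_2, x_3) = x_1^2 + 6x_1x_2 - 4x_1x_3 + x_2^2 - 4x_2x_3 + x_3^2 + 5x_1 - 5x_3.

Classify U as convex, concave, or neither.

U is quadratic, so its Hessian is the constant matrix H = [[2, 6, -4], [6, 2, -4], [-4, -4, 2]].
Leading principal minors: 2, -32, 64.
Neither pattern holds ⇒ H is indefinite ⇒ neither convex nor concave.

neither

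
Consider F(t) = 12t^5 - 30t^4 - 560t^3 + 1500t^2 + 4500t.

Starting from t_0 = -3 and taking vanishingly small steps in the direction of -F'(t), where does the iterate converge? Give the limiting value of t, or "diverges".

F'(t) = 60(t - 5)(t - 3)(t + 1)(t + 5), so F'(-3) = -11520.
Gradient descent moves in the -F' direction, i.e. t is increasing.
The nearest critical point in that direction is t = -1, where F'' = 5760 > 0 (a local minimum). The iterate converges there.

-1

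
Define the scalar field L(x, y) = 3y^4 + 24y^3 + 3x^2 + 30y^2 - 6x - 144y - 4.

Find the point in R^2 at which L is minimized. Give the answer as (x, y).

L(x,y) separates as P(x) + Q(y) − 4, so its minimum is min P + min Q − 4.
P'(x) = 6x - 6 vanishes at x ∈ {1}; Q'(y) = 12(y - 1)(y + 3)(y + 4) vanishes at y ∈ {-4, -3, 1}.
Local minima of P (where P''>0): P(1)=-3. Local minima of Q: Q(-4)=288, Q(1)=-87.
So the global minimum of L is P(1) + Q(1) − 4 = -3 − 87 − 4 = -94, attained at (1, 1).

(1, 1)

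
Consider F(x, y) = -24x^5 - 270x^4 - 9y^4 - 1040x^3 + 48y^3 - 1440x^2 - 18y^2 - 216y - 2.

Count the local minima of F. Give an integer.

2

F separates as a function of x plus a function of y, so ∇F=0 decouples.
∂F/∂x = -120x(x + 2)(x + 3)(x + 4) = 0 at x ∈ {-4, -3, -2, 0}; ∂F/∂y = -36(y - 3)(y - 2)(y + 1) = 0 at y ∈ {-1, 2, 3}.
The Hessian is diagonal: diag(F_xx, F_yy). Second derivatives: F_xx(-4)=960, F_xx(-3)=-360, F_xx(-2)=480, F_xx(0)=-2880; F_yy(-1)=-432, F_yy(2)=108, F_yy(3)=-144.
Local minima occur where both diagonal entries positive: (-4, 2), (-2, 2). Count: 2.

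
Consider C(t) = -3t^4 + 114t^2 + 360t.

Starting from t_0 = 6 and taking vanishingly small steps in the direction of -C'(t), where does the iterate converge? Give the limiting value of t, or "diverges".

C'(t) = -12(t - 5)(t + 2)(t + 3), so C'(6) = -864.
Gradient descent moves in the -C' direction, i.e. t is increasing.
There is no critical point above t=6, and C' keeps the same sign, so the iterate runs off to +∞.

diverges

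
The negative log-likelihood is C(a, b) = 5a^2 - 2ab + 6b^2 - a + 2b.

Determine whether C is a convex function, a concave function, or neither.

convex

C is quadratic, so its Hessian is the constant matrix H = [[10, -2], [-2, 12]].
det(H) = 116, tr(H) = 22.
det(H) > 0 and tr(H) > 0, so H is positive definite everywhere: convex.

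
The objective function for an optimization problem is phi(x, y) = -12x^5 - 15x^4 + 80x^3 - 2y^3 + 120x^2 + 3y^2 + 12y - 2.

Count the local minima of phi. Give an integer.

phi separates as a function of x plus a function of y, so ∇phi=0 decouples.
∂phi/∂x = -60x(x - 2)(x + 1)(x + 2) = 0 at x ∈ {-2, -1, 0, 2}; ∂phi/∂y = -6(y - 2)(y + 1) = 0 at y ∈ {-1, 2}.
The Hessian is diagonal: diag(phi_xx, phi_yy). Second derivatives: phi_xx(-2)=480, phi_xx(-1)=-180, phi_xx(0)=240, phi_xx(2)=-1440; phi_yy(-1)=18, phi_yy(2)=-18.
Local minima occur where both diagonal entries positive: (-2, -1), (0, -1). Count: 2.

2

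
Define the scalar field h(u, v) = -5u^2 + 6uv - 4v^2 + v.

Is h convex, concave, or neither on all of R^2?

h is quadratic, so its Hessian is the constant matrix H = [[-10, 6], [6, -8]].
det(H) = 44, tr(H) = -18.
det(H) > 0 and tr(H) < 0, so H is negative definite everywhere: concave.

concave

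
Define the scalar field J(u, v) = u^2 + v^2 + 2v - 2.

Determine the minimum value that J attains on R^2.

-3

J(u,v) separates as P(u) + Q(v) − 2, so its minimum is min P + min Q − 2.
P'(u) = 2u vanishes at u ∈ {0}; Q'(v) = 2v + 2 vanishes at v ∈ {-1}.
Local minima of P (where P''>0): P(0)=0. Local minima of Q: Q(-1)=-1.
So the global minimum of J is P(0) + Q(-1) − 2 = 0 − 1 − 2 = -3, attained at (0, -1).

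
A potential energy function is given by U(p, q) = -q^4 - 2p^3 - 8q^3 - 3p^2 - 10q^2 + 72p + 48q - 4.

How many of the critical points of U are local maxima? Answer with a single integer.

U separates as a function of p plus a function of q, so ∇U=0 decouples.
∂U/∂p = -6(p - 3)(p + 4) = 0 at p ∈ {-4, 3}; ∂U/∂q = -4(q - 1)(q + 3)(q + 4) = 0 at q ∈ {-4, -3, 1}.
The Hessian is diagonal: diag(U_pp, U_qq). Second derivatives: U_pp(-4)=42, U_pp(3)=-42; U_qq(-4)=-20, U_qq(-3)=16, U_qq(1)=-80.
Local maxima occur where both diagonal entries negative: (3, -4), (3, 1). Count: 2.

2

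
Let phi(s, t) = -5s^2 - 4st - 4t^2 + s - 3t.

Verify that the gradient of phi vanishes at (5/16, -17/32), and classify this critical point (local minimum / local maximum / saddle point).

local maximum

∇phi = (-10s - 4t + 1, -4s - 8t - 3); substituting (5/16, -17/32) gives ∇phi = (0, 0), so (5/16, -17/32) is indeed a critical point.
The Hessian of phi is constant: H = [[-10, -4], [-4, -8]].
det(H) = (-10)·(-8) − (-4)² = 64.
det(H) > 0 and tr(H) = -18 < 0, so H is negative definite and the point is a local maximum.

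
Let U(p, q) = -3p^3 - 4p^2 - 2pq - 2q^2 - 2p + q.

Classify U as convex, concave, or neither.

The term -3p^3 is cubic, so the Hessian is not constant.
∂²U/∂p² = -18p - 8, which takes both signs as p varies (negative for sufficiently large p). A diagonal entry of the Hessian changing sign means the Hessian is neither positive- nor negative-semidefinite on all of R^2.

neither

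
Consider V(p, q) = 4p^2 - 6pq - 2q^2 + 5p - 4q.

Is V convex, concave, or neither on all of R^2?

V is quadratic, so its Hessian is the constant matrix H = [[8, -6], [-6, -4]].
det(H) = -68, tr(H) = 4.
det(H) < 0, so H is indefinite: neither convex nor concave.

neither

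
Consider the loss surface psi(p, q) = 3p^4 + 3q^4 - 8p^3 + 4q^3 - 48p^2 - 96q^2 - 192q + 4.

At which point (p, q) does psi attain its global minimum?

psi(p,q) separates as A(p) + B(q) + 4, so its minimum is min A + min B + 4.
A'(p) = 12p(p - 4)(p + 2) vanishes at p ∈ {-2, 0, 4}; B'(q) = 12(q - 4)(q + 1)(q + 4) vanishes at q ∈ {-4, -1, 4}.
Local minima of A (where A''>0): A(-2)=-80, A(4)=-512. Local minima of B: B(-4)=-256, B(4)=-1280.
So the global minimum of psi is A(4) + B(4) + 4 = -512 − 1280 + 4 = -1788, attained at (4, 4).

(4, 4)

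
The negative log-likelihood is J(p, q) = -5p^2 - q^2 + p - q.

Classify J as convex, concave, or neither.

concave

J is quadratic, so its Hessian is the constant matrix H = [[-10, 0], [0, -2]].
det(H) = 20, tr(H) = -12.
det(H) > 0 and tr(H) < 0, so H is negative definite everywhere: concave.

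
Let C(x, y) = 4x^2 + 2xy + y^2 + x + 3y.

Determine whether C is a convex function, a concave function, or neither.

C is quadratic, so its Hessian is the constant matrix H = [[8, 2], [2, 2]].
det(H) = 12, tr(H) = 10.
det(H) > 0 and tr(H) > 0, so H is positive definite everywhere: convex.

convex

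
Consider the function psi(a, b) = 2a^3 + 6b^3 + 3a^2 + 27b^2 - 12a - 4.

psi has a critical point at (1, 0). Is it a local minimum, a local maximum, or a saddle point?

The mixed partial ∂²psi/∂a∂b is 0, so the Hessian at any point is diag(psi_aa, psi_bb) = diag(6(2a + 1), 18(2b + 3)).
At (1, 0): H = diag(18, 54).
Both eigenvalues are positive, so H is positive definite: a local minimum.

local minimum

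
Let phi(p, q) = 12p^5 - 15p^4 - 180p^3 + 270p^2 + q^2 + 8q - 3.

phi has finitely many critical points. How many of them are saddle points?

2

phi separates as a function of p plus a function of q, so ∇phi=0 decouples.
∂phi/∂p = 60p(p - 3)(p - 1)(p + 3) = 0 at p ∈ {-3, 0, 1, 3}; ∂phi/∂q = 2(q + 4) = 0 at q ∈ {-4}.
The Hessian is diagonal: diag(phi_pp, phi_qq). Second derivatives: phi_pp(-3)=-4320, phi_pp(0)=540, phi_pp(1)=-480, phi_pp(3)=2160; phi_qq(-4)=2.
Saddle points occur where the two diagonal entries have opposite signs: (-3, -4), (1, -4). Count: 2.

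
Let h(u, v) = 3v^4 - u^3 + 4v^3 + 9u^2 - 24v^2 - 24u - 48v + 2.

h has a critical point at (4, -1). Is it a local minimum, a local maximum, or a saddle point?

The mixed partial ∂²h/∂u∂v is 0, so the Hessian at any point is diag(h_uu, h_vv) = diag(6(-u + 3), 12(3v^2 + 2v - 4)).
At (4, -1): H = diag(-6, -36).
Both eigenvalues are negative, so H is negative definite: a local maximum.

local maximum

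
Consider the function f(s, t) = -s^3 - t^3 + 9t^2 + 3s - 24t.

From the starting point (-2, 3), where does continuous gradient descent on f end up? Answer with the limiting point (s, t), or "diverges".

(-1, 2)

f is separable, so gradient descent decouples: s follows -∂f/∂s, t follows -∂f/∂t.
∂f/∂s = -3(s - 1)(s + 1); at s=-2 this is -9, so s increases.
∂f/∂t = -3(t - 4)(t - 2); at t=3 this is 3, so t decreases.
s converges to its nearest critical value -1 (a local min of the s-part); t converges to 2. The iterate converges to (-1, 2).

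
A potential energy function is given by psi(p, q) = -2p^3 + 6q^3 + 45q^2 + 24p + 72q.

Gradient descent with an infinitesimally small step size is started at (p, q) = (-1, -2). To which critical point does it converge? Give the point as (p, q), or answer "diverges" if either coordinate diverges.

psi is separable, so gradient descent decouples: p follows -∂psi/∂p, q follows -∂psi/∂q.
∂psi/∂p = -6(p - 2)(p + 2); at p=-1 this is 18, so p decreases.
∂psi/∂q = 18(q + 1)(q + 4); at q=-2 this is -36, so q increases.
p converges to its nearest critical value -2 (a local min of the p-part); q converges to -1. The iterate converges to (-2, -1).

(-2, -1)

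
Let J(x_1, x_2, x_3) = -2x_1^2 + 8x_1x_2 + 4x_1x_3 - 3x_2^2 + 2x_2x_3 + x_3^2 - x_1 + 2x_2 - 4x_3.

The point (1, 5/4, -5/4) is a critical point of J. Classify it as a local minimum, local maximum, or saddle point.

saddle point

The Hessian is constant: H = [[-4, 8, 4], [8, -6, 2], [4, 2, 2]].
Leading principal minors: Δ₁ = -4, Δ₂ = -40, Δ₃ = 160.
The minors fit neither the all-positive nor the alternating-sign pattern, so H is indefinite: a saddle point.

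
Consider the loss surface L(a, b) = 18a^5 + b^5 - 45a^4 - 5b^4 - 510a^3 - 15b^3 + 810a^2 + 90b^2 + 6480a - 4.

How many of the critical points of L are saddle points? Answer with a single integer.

L separates as a function of a plus a function of b, so ∇L=0 decouples.
∂L/∂a = 90(a - 4)(a - 3)(a + 2)(a + 3) = 0 at a ∈ {-3, -2, 3, 4}; ∂L/∂b = 5b(b - 4)(b - 3)(b + 3) = 0 at b ∈ {-3, 0, 3, 4}.
The Hessian is diagonal: diag(L_aa, L_bb). Second derivatives: L_aa(-3)=-3780, L_aa(-2)=2700, L_aa(3)=-2700, L_aa(4)=3780; L_bb(-3)=-630, L_bb(0)=180, L_bb(3)=-90, L_bb(4)=140.
Saddle points occur where the two diagonal entries have opposite signs: (-3, 0), (-3, 4), (-2, -3), (-2, 3), (3, 0), (3, 4), (4, -3), (4, 3). Count: 8.

8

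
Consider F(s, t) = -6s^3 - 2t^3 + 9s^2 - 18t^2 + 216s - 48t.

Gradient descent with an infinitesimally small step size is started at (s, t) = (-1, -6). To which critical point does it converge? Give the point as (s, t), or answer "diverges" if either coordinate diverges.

(-3, -4)

F is separable, so gradient descent decouples: s follows -∂F/∂s, t follows -∂F/∂t.
∂F/∂s = -18(s - 4)(s + 3); at s=-1 this is 180, so s decreases.
∂F/∂t = -6(t + 2)(t + 4); at t=-6 this is -48, so t increases.
s converges to its nearest critical value -3 (a local min of the s-part); t converges to -4. The iterate converges to (-3, -4).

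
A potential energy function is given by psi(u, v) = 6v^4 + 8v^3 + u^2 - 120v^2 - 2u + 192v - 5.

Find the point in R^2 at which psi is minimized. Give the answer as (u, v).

(1, -4)

psi(u,v) separates as P(u) + Q(v) − 5, so its minimum is min P + min Q − 5.
P'(u) = 2u - 2 vanishes at u ∈ {1}; Q'(v) = 24(v - 2)(v - 1)(v + 4) vanishes at v ∈ {-4, 1, 2}.
Local minima of P (where P''>0): P(1)=-1. Local minima of Q: Q(-4)=-1664, Q(2)=64.
So the global minimum of psi is P(1) + Q(-4) − 5 = -1 − 1664 − 5 = -1670, attained at (1, -4).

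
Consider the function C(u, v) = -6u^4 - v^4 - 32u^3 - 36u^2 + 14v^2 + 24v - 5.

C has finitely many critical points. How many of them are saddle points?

4

C separates as a function of u plus a function of v, so ∇C=0 decouples.
∂C/∂u = -24u(u + 1)(u + 3) = 0 at u ∈ {-3, -1, 0}; ∂C/∂v = -4(v - 3)(v + 1)(v + 2) = 0 at v ∈ {-2, -1, 3}.
The Hessian is diagonal: diag(C_uu, C_vv). Second derivatives: C_uu(-3)=-144, C_uu(-1)=48, C_uu(0)=-72; C_vv(-2)=-20, C_vv(-1)=16, C_vv(3)=-80.
Saddle points occur where the two diagonal entries have opposite signs: (-3, -1), (-1, -2), (-1, 3), (0, -1). Count: 4.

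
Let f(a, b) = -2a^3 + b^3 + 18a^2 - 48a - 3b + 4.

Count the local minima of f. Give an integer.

f separates as a function of a plus a function of b, so ∇f=0 decouples.
∂f/∂a = -6(a - 4)(a - 2) = 0 at a ∈ {2, 4}; ∂f/∂b = 3(b - 1)(b + 1) = 0 at b ∈ {-1, 1}.
The Hessian is diagonal: diag(f_aa, f_bb). Second derivatives: f_aa(2)=12, f_aa(4)=-12; f_bb(-1)=-6, f_bb(1)=6.
Local minima occur where both diagonal entries positive: (2, 1). Count: 1.

1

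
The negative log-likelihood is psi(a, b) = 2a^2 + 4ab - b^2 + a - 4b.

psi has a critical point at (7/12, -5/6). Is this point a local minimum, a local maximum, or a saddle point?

The Hessian of psi is constant: H = [[4, 4], [4, -2]].
det(H) = 4·(-2) − 4² = -24.
Since det(H) < 0, H is indefinite and the critical point is a saddle point.

saddle point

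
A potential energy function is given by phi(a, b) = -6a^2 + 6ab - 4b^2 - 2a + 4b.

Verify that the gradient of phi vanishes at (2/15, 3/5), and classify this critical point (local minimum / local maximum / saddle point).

∇phi = (-12a + 6b - 2, 6a - 8b + 4); substituting (2/15, 3/5) gives ∇phi = (0, 0), so (2/15, 3/5) is indeed a critical point.
The Hessian of phi is constant: H = [[-12, 6], [6, -8]].
det(H) = (-12)·(-8) − 6² = 60.
det(H) > 0 and tr(H) = -20 < 0, so H is negative definite and the point is a local maximum.

local maximum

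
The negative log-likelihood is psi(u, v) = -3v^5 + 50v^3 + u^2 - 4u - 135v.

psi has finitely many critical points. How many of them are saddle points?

2

psi separates as a function of u plus a function of v, so ∇psi=0 decouples.
∂psi/∂u = 2(u - 2) = 0 at u ∈ {2}; ∂psi/∂v = -15(v - 3)(v - 1)(v + 1)(v + 3) = 0 at v ∈ {-3, -1, 1, 3}.
The Hessian is diagonal: diag(psi_uu, psi_vv). Second derivatives: psi_uu(2)=2; psi_vv(-3)=720, psi_vv(-1)=-240, psi_vv(1)=240, psi_vv(3)=-720.
Saddle points occur where the two diagonal entries have opposite signs: (2, -1), (2, 3). Count: 2.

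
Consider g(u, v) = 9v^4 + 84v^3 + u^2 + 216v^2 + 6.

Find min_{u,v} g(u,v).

g(u,v) separates as P(u) + Q(v) + 6, so its minimum is min P + min Q + 6.
P'(u) = 2u vanishes at u ∈ {0}; Q'(v) = 36v(v + 3)(v + 4) vanishes at v ∈ {-4, -3, 0}.
Local minima of P (where P''>0): P(0)=0. Local minima of Q: Q(-4)=384, Q(0)=0.
So the global minimum of g is P(0) + Q(0) + 6 = 0 + 0 + 6 = 6, attained at (0, 0).

6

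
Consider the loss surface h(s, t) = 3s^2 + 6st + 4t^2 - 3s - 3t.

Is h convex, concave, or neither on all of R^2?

convex

h is quadratic, so its Hessian is the constant matrix H = [[6, 6], [6, 8]].
det(H) = 12, tr(H) = 14.
det(H) > 0 and tr(H) > 0, so H is positive definite everywhere: convex.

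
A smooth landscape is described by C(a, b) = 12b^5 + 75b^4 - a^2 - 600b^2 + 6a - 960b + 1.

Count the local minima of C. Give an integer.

C separates as a function of a plus a function of b, so ∇C=0 decouples.
∂C/∂a = -2(a - 3) = 0 at a ∈ {3}; ∂C/∂b = 60(b - 2)(b + 1)(b + 2)(b + 4) = 0 at b ∈ {-4, -2, -1, 2}.
The Hessian is diagonal: diag(C_aa, C_bb). Second derivatives: C_aa(3)=-2; C_bb(-4)=-2160, C_bb(-2)=480, C_bb(-1)=-540, C_bb(2)=4320.
Local minima occur where both diagonal entries positive: none. Count: 0.

0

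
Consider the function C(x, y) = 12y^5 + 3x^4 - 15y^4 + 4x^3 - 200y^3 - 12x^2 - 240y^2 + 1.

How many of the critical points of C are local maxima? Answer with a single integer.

C separates as a function of x plus a function of y, so ∇C=0 decouples.
∂C/∂x = 12x(x - 1)(x + 2) = 0 at x ∈ {-2, 0, 1}; ∂C/∂y = 60y(y - 4)(y + 1)(y + 2) = 0 at y ∈ {-2, -1, 0, 4}.
The Hessian is diagonal: diag(C_xx, C_yy). Second derivatives: C_xx(-2)=72, C_xx(0)=-24, C_xx(1)=36; C_yy(-2)=-720, C_yy(-1)=300, C_yy(0)=-480, C_yy(4)=7200.
Local maxima occur where both diagonal entries negative: (0, -2), (0, 0). Count: 2.

2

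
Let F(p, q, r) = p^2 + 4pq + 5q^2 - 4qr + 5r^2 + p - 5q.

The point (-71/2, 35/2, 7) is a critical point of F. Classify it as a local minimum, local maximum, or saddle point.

The Hessian is constant: H = [[2, 4, 0], [4, 10, -4], [0, -4, 10]].
Leading principal minors: Δ₁ = 2, Δ₂ = 4, Δ₃ = 8.
All leading minors are positive, so H is positive definite: a local minimum.

local minimum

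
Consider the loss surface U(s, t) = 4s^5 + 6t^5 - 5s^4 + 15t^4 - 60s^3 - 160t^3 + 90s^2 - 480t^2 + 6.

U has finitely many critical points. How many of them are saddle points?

U separates as a function of s plus a function of t, so ∇U=0 decouples.
∂U/∂s = 20s(s - 3)(s - 1)(s + 3) = 0 at s ∈ {-3, 0, 1, 3}; ∂U/∂t = 30t(t - 4)(t + 2)(t + 4) = 0 at t ∈ {-4, -2, 0, 4}.
The Hessian is diagonal: diag(U_ss, U_tt). Second derivatives: U_ss(-3)=-1440, U_ss(0)=180, U_ss(1)=-160, U_ss(3)=720; U_tt(-4)=-1920, U_tt(-2)=720, U_tt(0)=-960, U_tt(4)=5760.
Saddle points occur where the two diagonal entries have opposite signs: (-3, -2), (-3, 4), (0, -4), (0, 0), (1, -2), (1, 4), (3, -4), (3, 0). Count: 8.

8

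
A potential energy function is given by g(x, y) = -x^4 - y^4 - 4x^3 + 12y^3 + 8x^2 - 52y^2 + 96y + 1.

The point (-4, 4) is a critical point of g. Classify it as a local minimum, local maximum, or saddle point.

local maximum

The mixed partial ∂²g/∂x∂y is 0, so the Hessian at any point is diag(g_xx, g_yy) = diag(4(-3x^2 - 6x + 4), 4(-3y^2 + 18y - 26)).
At (-4, 4): H = diag(-80, -8).
Both eigenvalues are negative, so H is negative definite: a local maximum.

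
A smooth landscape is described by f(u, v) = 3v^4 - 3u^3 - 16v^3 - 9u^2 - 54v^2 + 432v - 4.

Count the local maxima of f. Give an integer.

f separates as a function of u plus a function of v, so ∇f=0 decouples.
∂f/∂u = -9u(u + 2) = 0 at u ∈ {-2, 0}; ∂f/∂v = 12(v - 4)(v - 3)(v + 3) = 0 at v ∈ {-3, 3, 4}.
The Hessian is diagonal: diag(f_uu, f_vv). Second derivatives: f_uu(-2)=18, f_uu(0)=-18; f_vv(-3)=504, f_vv(3)=-72, f_vv(4)=84.
Local maxima occur where both diagonal entries negative: (0, 3). Count: 1.

1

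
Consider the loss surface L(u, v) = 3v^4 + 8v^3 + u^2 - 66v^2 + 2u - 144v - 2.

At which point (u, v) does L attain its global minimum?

L(u,v) separates as P(u) + Q(v) − 2, so its minimum is min P + min Q − 2.
P'(u) = 2u + 2 vanishes at u ∈ {-1}; Q'(v) = 12(v - 3)(v + 1)(v + 4) vanishes at v ∈ {-4, -1, 3}.
Local minima of P (where P''>0): P(-1)=-1. Local minima of Q: Q(-4)=-224, Q(3)=-567.
So the global minimum of L is P(-1) + Q(3) − 2 = -1 − 567 − 2 = -570, attained at (-1, 3).

(-1, 3)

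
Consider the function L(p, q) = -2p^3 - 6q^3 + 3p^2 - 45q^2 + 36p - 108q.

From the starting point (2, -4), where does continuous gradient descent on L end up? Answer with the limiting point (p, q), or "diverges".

(-2, -3)

L is separable, so gradient descent decouples: p follows -∂L/∂p, q follows -∂L/∂q.
∂L/∂p = -6(p - 3)(p + 2); at p=2 this is 24, so p decreases.
∂L/∂q = -18(q + 2)(q + 3); at q=-4 this is -36, so q increases.
p converges to its nearest critical value -2 (a local min of the p-part); q converges to -3. The iterate converges to (-2, -3).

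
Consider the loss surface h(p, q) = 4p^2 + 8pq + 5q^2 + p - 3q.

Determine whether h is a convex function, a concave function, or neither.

h is quadratic, so its Hessian is the constant matrix H = [[8, 8], [8, 10]].
det(H) = 16, tr(H) = 18.
det(H) > 0 and tr(H) > 0, so H is positive definite everywhere: convex.

convex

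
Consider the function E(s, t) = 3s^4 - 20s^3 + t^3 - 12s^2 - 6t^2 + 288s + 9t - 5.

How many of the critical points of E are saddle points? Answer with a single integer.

E separates as a function of s plus a function of t, so ∇E=0 decouples.
∂E/∂s = 12(s - 4)(s - 3)(s + 2) = 0 at s ∈ {-2, 3, 4}; ∂E/∂t = 3(t - 3)(t - 1) = 0 at t ∈ {1, 3}.
The Hessian is diagonal: diag(E_ss, E_tt). Second derivatives: E_ss(-2)=360, E_ss(3)=-60, E_ss(4)=72; E_tt(1)=-6, E_tt(3)=6.
Saddle points occur where the two diagonal entries have opposite signs: (-2, 1), (3, 3), (4, 1). Count: 3.

3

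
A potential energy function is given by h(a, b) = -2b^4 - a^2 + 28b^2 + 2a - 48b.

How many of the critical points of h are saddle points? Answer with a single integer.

h separates as a function of a plus a function of b, so ∇h=0 decouples.
∂h/∂a = -2(a - 1) = 0 at a ∈ {1}; ∂h/∂b = -8(b - 2)(b - 1)(b + 3) = 0 at b ∈ {-3, 1, 2}.
The Hessian is diagonal: diag(h_aa, h_bb). Second derivatives: h_aa(1)=-2; h_bb(-3)=-160, h_bb(1)=32, h_bb(2)=-40.
Saddle points occur where the two diagonal entries have opposite signs: (1, 1). Count: 1.

1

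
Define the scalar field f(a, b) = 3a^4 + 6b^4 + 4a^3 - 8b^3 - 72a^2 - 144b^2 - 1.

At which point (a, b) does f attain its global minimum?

f(a,b) separates as P(a) + Q(b) − 1, so its minimum is min P + min Q − 1.
P'(a) = 12a(a - 3)(a + 4) vanishes at a ∈ {-4, 0, 3}; Q'(b) = 24b(b - 4)(b + 3) vanishes at b ∈ {-3, 0, 4}.
Local minima of P (where P''>0): P(-4)=-640, P(3)=-297. Local minima of Q: Q(-3)=-594, Q(4)=-1280.
So the global minimum of f is P(-4) + Q(4) − 1 = -640 − 1280 − 1 = -1921, attained at (-4, 4).

(-4, 4)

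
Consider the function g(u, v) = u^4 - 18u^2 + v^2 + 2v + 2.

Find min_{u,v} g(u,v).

-80

g(u,v) separates as P(u) + Q(v) + 2, so its minimum is min P + min Q + 2.
P'(u) = 4u(u - 3)(u + 3) vanishes at u ∈ {-3, 0, 3}; Q'(v) = 2v + 2 vanishes at v ∈ {-1}.
Local minima of P (where P''>0): P(-3)=-81, P(3)=-81. Local minima of Q: Q(-1)=-1.
So the global minimum of g is P(-3) + Q(-1) + 2 = -81 − 1 + 2 = -80, attained at (-3, -1).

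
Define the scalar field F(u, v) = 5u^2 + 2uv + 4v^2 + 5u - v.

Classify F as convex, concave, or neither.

convex

F is quadratic, so its Hessian is the constant matrix H = [[10, 2], [2, 8]].
det(H) = 76, tr(H) = 18.
det(H) > 0 and tr(H) > 0, so H is positive definite everywhere: convex.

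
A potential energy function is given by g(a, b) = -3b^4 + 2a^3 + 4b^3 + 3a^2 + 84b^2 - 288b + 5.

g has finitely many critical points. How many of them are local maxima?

2

g separates as a function of a plus a function of b, so ∇g=0 decouples.
∂g/∂a = 6a(a + 1) = 0 at a ∈ {-1, 0}; ∂g/∂b = -12(b - 3)(b - 2)(b + 4) = 0 at b ∈ {-4, 2, 3}.
The Hessian is diagonal: diag(g_aa, g_bb). Second derivatives: g_aa(-1)=-6, g_aa(0)=6; g_bb(-4)=-504, g_bb(2)=72, g_bb(3)=-84.
Local maxima occur where both diagonal entries negative: (-1, -4), (-1, 3). Count: 2.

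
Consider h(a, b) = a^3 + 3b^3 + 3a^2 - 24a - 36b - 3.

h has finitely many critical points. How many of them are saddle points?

2

h separates as a function of a plus a function of b, so ∇h=0 decouples.
∂h/∂a = 3(a - 2)(a + 4) = 0 at a ∈ {-4, 2}; ∂h/∂b = 9(b - 2)(b + 2) = 0 at b ∈ {-2, 2}.
The Hessian is diagonal: diag(h_aa, h_bb). Second derivatives: h_aa(-4)=-18, h_aa(2)=18; h_bb(-2)=-36, h_bb(2)=36.
Saddle points occur where the two diagonal entries have opposite signs: (-4, 2), (2, -2). Count: 2.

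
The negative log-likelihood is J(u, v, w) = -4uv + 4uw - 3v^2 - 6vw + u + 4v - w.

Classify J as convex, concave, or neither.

neither

J is quadratic, so its Hessian is the constant matrix H = [[0, -4, 4], [-4, -6, -6], [4, -6, 0]].
Leading principal minors: 0, -16, 288.
Neither pattern holds ⇒ H is indefinite ⇒ neither convex nor concave.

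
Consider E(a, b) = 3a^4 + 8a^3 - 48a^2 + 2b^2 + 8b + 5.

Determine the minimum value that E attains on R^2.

E(a,b) separates as P(a) + Q(b) + 5, so its minimum is min P + min Q + 5.
P'(a) = 12a(a - 2)(a + 4) vanishes at a ∈ {-4, 0, 2}; Q'(b) = 4b + 8 vanishes at b ∈ {-2}.
Local minima of P (where P''>0): P(-4)=-512, P(2)=-80. Local minima of Q: Q(-2)=-8.
So the global minimum of E is P(-4) + Q(-2) + 5 = -512 − 8 + 5 = -515, attained at (-4, -2).

-515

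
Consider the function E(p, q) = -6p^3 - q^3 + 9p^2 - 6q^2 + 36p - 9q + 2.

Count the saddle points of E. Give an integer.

E separates as a function of p plus a function of q, so ∇E=0 decouples.
∂E/∂p = -18(p - 2)(p + 1) = 0 at p ∈ {-1, 2}; ∂E/∂q = -3(q + 1)(q + 3) = 0 at q ∈ {-3, -1}.
The Hessian is diagonal: diag(E_pp, E_qq). Second derivatives: E_pp(-1)=54, E_pp(2)=-54; E_qq(-3)=6, E_qq(-1)=-6.
Saddle points occur where the two diagonal entries have opposite signs: (-1, -1), (2, -3). Count: 2.

2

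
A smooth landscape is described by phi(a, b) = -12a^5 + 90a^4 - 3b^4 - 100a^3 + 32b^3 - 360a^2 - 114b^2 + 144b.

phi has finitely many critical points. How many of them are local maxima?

4

phi separates as a function of a plus a function of b, so ∇phi=0 decouples.
∂phi/∂a = -60a(a - 4)(a - 3)(a + 1) = 0 at a ∈ {-1, 0, 3, 4}; ∂phi/∂b = -12(b - 4)(b - 3)(b - 1) = 0 at b ∈ {1, 3, 4}.
The Hessian is diagonal: diag(phi_aa, phi_bb). Second derivatives: phi_aa(-1)=1200, phi_aa(0)=-720, phi_aa(3)=720, phi_aa(4)=-1200; phi_bb(1)=-72, phi_bb(3)=24, phi_bb(4)=-36.
Local maxima occur where both diagonal entries negative: (0, 1), (0, 4), (4, 1), (4, 4). Count: 4.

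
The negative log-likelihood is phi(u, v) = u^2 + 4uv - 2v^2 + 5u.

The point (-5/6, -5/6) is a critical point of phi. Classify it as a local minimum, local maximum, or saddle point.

saddle point

The Hessian of phi is constant: H = [[2, 4], [4, -4]].
det(H) = 2·(-4) − 4² = -24.
Since det(H) < 0, H is indefinite and the critical point is a saddle point.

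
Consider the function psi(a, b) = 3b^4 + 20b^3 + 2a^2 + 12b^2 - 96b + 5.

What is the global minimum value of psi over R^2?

psi(a,b) separates as P(a) + Q(b) + 5, so its minimum is min P + min Q + 5.
P'(a) = 4a vanishes at a ∈ {0}; Q'(b) = 12(b - 1)(b + 2)(b + 4) vanishes at b ∈ {-4, -2, 1}.
Local minima of P (where P''>0): P(0)=0. Local minima of Q: Q(-4)=64, Q(1)=-61.
So the global minimum of psi is P(0) + Q(1) + 5 = 0 − 61 + 5 = -56, attained at (0, 1).

-56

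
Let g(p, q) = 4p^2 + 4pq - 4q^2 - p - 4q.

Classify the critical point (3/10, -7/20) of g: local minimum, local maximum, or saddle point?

The Hessian of g is constant: H = [[8, 4], [4, -8]].
det(H) = 8·(-8) − 4² = -80.
Since det(H) < 0, H is indefinite and the critical point is a saddle point.

saddle point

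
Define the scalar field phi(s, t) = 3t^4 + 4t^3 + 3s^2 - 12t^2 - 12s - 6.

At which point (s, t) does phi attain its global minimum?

(2, -2)

phi(s,t) separates as P(s) + Q(t) − 6, so its minimum is min P + min Q − 6.
P'(s) = 6s - 12 vanishes at s ∈ {2}; Q'(t) = 12t(t - 1)(t + 2) vanishes at t ∈ {-2, 0, 1}.
Local minima of P (where P''>0): P(2)=-12. Local minima of Q: Q(-2)=-32, Q(1)=-5.
So the global minimum of phi is P(2) + Q(-2) − 6 = -12 − 32 − 6 = -50, attained at (2, -2).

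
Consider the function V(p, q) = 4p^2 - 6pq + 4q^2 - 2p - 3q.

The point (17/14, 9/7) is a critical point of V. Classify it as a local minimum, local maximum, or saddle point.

local minimum

The Hessian of V is constant: H = [[8, -6], [-6, 8]].
det(H) = 8·8 − (-6)² = 28.
det(H) > 0 and tr(H) = 16 > 0, so H is positive definite and the point is a local minimum.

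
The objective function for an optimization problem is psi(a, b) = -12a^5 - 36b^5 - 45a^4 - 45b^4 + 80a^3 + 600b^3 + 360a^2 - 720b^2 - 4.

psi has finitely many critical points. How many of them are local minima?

4

psi separates as a function of a plus a function of b, so ∇psi=0 decouples.
∂psi/∂a = -60a(a - 2)(a + 2)(a + 3) = 0 at a ∈ {-3, -2, 0, 2}; ∂psi/∂b = -180b(b - 2)(b - 1)(b + 4) = 0 at b ∈ {-4, 0, 1, 2}.
The Hessian is diagonal: diag(psi_aa, psi_bb). Second derivatives: psi_aa(-3)=900, psi_aa(-2)=-480, psi_aa(0)=720, psi_aa(2)=-2400; psi_bb(-4)=21600, psi_bb(0)=-1440, psi_bb(1)=900, psi_bb(2)=-2160.
Local minima occur where both diagonal entries positive: (-3, -4), (-3, 1), (0, -4), (0, 1). Count: 4.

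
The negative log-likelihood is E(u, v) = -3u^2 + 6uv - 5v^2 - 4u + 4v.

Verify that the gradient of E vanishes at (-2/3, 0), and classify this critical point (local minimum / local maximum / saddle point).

∇E = (-6u + 6v - 4, 6u - 10v + 4); substituting (-2/3, 0) gives ∇E = (0, 0), so (-2/3, 0) is indeed a critical point.
The Hessian of E is constant: H = [[-6, 6], [6, -10]].
det(H) = (-6)·(-10) − 6² = 24.
det(H) > 0 and tr(H) = -16 < 0, so H is negative definite and the point is a local maximum.

local maximum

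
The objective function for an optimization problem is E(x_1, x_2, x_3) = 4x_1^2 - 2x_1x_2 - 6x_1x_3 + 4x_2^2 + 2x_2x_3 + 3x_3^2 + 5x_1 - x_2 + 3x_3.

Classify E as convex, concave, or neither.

E is quadratic, so its Hessian is the constant matrix H = [[8, -2, -6], [-2, 8, 2], [-6, 2, 6]].
Leading principal minors: 8, 60, 88.
All positive ⇒ H ≻ 0 ⇒ convex.

convex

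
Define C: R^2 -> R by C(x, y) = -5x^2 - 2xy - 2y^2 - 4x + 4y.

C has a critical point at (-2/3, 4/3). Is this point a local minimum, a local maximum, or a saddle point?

The Hessian of C is constant: H = [[-10, -2], [-2, -4]].
det(H) = (-10)·(-4) − (-2)² = 36.
det(H) > 0 and tr(H) = -14 < 0, so H is negative definite and the point is a local maximum.

local maximum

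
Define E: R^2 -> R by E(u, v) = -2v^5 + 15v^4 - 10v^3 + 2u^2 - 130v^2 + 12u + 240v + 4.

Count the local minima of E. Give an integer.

2

E separates as a function of u plus a function of v, so ∇E=0 decouples.
∂E/∂u = 4(u + 3) = 0 at u ∈ {-3}; ∂E/∂v = -10(v - 4)(v - 3)(v - 1)(v + 2) = 0 at v ∈ {-2, 1, 3, 4}.
The Hessian is diagonal: diag(E_uu, E_vv). Second derivatives: E_uu(-3)=4; E_vv(-2)=900, E_vv(1)=-180, E_vv(3)=100, E_vv(4)=-180.
Local minima occur where both diagonal entries positive: (-3, -2), (-3, 3). Count: 2.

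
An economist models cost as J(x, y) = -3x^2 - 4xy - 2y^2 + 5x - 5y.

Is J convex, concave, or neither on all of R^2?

concave

J is quadratic, so its Hessian is the constant matrix H = [[-6, -4], [-4, -4]].
det(H) = 8, tr(H) = -10.
det(H) > 0 and tr(H) < 0, so H is negative definite everywhere: concave.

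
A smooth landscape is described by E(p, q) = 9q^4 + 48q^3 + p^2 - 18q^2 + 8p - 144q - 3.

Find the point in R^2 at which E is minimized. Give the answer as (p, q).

E(p,q) separates as A(p) + B(q) − 3, so its minimum is min A + min B − 3.
A'(p) = 2p + 8 vanishes at p ∈ {-4}; B'(q) = 36(q - 1)(q + 1)(q + 4) vanishes at q ∈ {-4, -1, 1}.
Local minima of A (where A''>0): A(-4)=-16. Local minima of B: B(-4)=-480, B(1)=-105.
So the global minimum of E is A(-4) + B(-4) − 3 = -16 − 480 − 3 = -499, attained at (-4, -4).

(-4, -4)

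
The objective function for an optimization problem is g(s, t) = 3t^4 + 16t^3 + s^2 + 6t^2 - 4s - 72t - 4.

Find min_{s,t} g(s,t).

-55

g(s,t) separates as P(s) + Q(t) − 4, so its minimum is min P + min Q − 4.
P'(s) = 2s - 4 vanishes at s ∈ {2}; Q'(t) = 12(t - 1)(t + 2)(t + 3) vanishes at t ∈ {-3, -2, 1}.
Local minima of P (where P''>0): P(2)=-4. Local minima of Q: Q(-3)=81, Q(1)=-47.
So the global minimum of g is P(2) + Q(1) − 4 = -4 − 47 − 4 = -55, attained at (2, 1).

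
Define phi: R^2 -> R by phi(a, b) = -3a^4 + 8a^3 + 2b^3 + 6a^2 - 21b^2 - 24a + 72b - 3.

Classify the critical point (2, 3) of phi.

local maximum

The mixed partial ∂²phi/∂a∂b is 0, so the Hessian at any point is diag(phi_aa, phi_bb) = diag(12(-3a^2 + 4a + 1), 6(2b - 7)).
At (2, 3): H = diag(-36, -6).
Both eigenvalues are negative, so H is negative definite: a local maximum.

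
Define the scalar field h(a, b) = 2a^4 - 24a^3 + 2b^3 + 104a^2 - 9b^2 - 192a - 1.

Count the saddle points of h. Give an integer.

3

h separates as a function of a plus a function of b, so ∇h=0 decouples.
∂h/∂a = 8(a - 4)(a - 3)(a - 2) = 0 at a ∈ {2, 3, 4}; ∂h/∂b = 6b(b - 3) = 0 at b ∈ {0, 3}.
The Hessian is diagonal: diag(h_aa, h_bb). Second derivatives: h_aa(2)=16, h_aa(3)=-8, h_aa(4)=16; h_bb(0)=-18, h_bb(3)=18.
Saddle points occur where the two diagonal entries have opposite signs: (2, 0), (3, 3), (4, 0). Count: 3.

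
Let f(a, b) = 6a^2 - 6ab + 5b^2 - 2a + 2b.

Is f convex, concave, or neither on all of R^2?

convex

f is quadratic, so its Hessian is the constant matrix H = [[12, -6], [-6, 10]].
det(H) = 84, tr(H) = 22.
det(H) > 0 and tr(H) > 0, so H is positive definite everywhere: convex.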